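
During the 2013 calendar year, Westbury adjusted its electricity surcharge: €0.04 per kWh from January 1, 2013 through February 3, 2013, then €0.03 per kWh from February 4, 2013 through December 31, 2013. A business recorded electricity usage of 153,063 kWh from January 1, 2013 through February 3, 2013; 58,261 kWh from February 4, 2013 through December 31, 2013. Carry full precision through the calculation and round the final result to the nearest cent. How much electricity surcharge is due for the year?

January 1 – February 3, 2013: 153,063 kWh at €0.04/kWh → €6,122.52
February 4 – December 31, 2013: 58,261 kWh at €0.03/kWh → €1,747.83

€7,870.35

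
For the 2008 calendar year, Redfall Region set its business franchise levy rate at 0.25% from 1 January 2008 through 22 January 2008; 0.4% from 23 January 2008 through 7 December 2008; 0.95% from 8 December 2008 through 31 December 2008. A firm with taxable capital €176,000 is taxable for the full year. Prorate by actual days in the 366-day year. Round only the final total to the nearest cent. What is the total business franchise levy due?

€751.61

1 January – 22 January 2008: 22 days at 0.25% → €176,000 × 0.25% × 22/366 = €26.4481
23 January – 7 December 2008: 320 days at 0.4% → €176,000 × 0.4% × 320/366 = €615.5191
8 December – 31 December 2008: 24 days at 0.95% → €176,000 × 0.95% × 24/366 = €109.6393
Total = €751.6066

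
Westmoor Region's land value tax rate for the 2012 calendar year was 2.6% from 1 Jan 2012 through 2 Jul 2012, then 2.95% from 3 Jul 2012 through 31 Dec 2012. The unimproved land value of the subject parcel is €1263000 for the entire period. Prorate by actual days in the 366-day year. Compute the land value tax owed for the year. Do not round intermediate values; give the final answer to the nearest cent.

€35036.17

1 Jan – 2 Jul 2012: 184 days at 2.6% → €1263000 × 2.6% × 184/366 = €16508.7213
3 Jul – 31 Dec 2012: 182 days at 2.95% → €1263000 × 2.95% × 182/366 = €18527.4508
Total = €35036.1721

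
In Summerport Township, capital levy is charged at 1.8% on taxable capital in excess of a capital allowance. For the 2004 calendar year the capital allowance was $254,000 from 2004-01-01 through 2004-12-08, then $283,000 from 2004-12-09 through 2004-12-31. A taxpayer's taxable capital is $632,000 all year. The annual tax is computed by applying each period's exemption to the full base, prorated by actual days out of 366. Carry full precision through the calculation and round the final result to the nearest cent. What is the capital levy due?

$6,771.20

2004-01-01 to 2004-12-08: 343 days, exemption $254,000 → ($632,000 − $254,000) × 1.8% × 343/366 = $6,376.4262
2004-12-09 to 2004-12-31: 23 days, exemption $283,000 → ($632,000 − $283,000) × 1.8% × 23/366 = $394.7705
Total = $6,771.1967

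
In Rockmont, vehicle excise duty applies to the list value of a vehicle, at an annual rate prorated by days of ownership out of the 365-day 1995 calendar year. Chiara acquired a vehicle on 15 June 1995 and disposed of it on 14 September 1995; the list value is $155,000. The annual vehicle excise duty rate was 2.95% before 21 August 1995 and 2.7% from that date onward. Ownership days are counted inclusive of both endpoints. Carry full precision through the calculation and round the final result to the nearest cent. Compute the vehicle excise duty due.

15 June – 20 August 1995: 67 days at 2.95% → $155,000 × 2.95% × 67/365 = $839.3356
21 August – 14 September 1995: 25 days at 2.7% → $155,000 × 2.7% × 25/365 = $286.6438
Total = $1,125.9795

$1,125.98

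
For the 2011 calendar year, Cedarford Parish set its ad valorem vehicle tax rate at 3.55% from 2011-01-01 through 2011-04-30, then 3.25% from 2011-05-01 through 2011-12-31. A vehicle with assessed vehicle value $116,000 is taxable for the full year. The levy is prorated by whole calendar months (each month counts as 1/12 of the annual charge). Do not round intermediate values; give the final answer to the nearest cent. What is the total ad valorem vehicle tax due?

2011-01-01 to 2011-04-30: 4 months at 3.55% → $116,000 × 3.55% × 4/12 = $1,372.6667
2011-05-01 to 2011-12-31: 8 months at 3.25% → $116,000 × 3.25% × 8/12 = $2,513.3333
Total = $3,886.0000

$3,886.00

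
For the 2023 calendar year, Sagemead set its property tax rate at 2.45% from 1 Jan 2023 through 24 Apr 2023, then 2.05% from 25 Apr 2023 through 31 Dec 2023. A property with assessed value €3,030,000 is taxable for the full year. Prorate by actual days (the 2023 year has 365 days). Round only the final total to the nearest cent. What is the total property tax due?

1 Jan – 24 Apr 2023: 114 days at 2.45% → €3,030,000 × 2.45% × 114/365 = €23,185.7260
25 Apr – 31 Dec 2023: 251 days at 2.05% → €3,030,000 × 2.05% × 251/365 = €42,714.6986
Total = €65,900.4247

€65,900.42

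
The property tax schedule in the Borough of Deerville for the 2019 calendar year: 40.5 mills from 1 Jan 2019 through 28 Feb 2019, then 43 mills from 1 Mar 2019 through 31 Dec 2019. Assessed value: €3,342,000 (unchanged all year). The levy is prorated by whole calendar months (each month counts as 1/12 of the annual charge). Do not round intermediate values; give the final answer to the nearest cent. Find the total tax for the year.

€142,313.50

1 Jan – 28 Feb 2019: 2 months at 40.5 mills → €3,342,000 × 4.05% × 2/12 = €22,558.5000
1 Mar – 31 Dec 2019: 10 months at 43 mills → €3,342,000 × 4.3% × 10/12 = €119,755.0000
Total = €142,313.5000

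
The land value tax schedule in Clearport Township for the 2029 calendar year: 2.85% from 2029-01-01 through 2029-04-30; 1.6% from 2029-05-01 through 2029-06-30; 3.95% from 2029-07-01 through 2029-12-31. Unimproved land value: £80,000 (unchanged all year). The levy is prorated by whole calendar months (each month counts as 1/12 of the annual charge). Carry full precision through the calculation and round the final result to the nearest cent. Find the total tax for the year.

£2,553.33

2029-01-01 to 2029-04-30: 4 months at 2.85% → £80,000 × 2.85% × 4/12 = £760.0000
2029-05-01 to 2029-06-30: 2 months at 1.6% → £80,000 × 1.6% × 2/12 = £213.3333
2029-07-01 to 2029-12-31: 6 months at 3.95% → £80,000 × 3.95% × 6/12 = £1,580.0000
Total = £2,553.3333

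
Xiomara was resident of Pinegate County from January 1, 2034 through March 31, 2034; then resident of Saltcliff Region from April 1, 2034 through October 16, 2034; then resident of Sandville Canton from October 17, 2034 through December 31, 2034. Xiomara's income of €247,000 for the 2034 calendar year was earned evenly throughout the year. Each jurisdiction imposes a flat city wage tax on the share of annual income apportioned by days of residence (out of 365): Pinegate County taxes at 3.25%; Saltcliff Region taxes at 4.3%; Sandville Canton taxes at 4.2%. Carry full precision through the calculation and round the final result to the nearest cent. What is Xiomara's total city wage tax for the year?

Pinegate County, January 1 – March 31, 2034: 90 days → €247,000 × 3.25% × 90/365 = €1,979.3836
Saltcliff Region, April 1 – October 16, 2034: 199 days → €247,000 × 4.3% × 199/365 = €5,790.6274
Sandville Canton, October 17 – December 31, 2034: 76 days → €247,000 × 4.2% × 76/365 = €2,160.0658
Total = €9,930.0767

€9,930.08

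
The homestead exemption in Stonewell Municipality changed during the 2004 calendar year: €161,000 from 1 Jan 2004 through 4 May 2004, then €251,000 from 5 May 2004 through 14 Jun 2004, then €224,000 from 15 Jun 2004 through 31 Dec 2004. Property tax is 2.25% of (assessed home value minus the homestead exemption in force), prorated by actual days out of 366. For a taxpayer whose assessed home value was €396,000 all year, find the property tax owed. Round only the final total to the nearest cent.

1 Jan – 4 May 2004: 125 days, exemption €161,000 → (€396,000 − €161,000) × 2.25% × 125/366 = €1,805.8402
5 May – 14 Jun 2004: 41 days, exemption €251,000 → (€396,000 − €251,000) × 2.25% × 41/366 = €365.4713
15 Jun – 31 Dec 2004: 200 days, exemption €224,000 → (€396,000 − €224,000) × 2.25% × 200/366 = €2,114.7541
Total = €4,286.0656

€4,286.07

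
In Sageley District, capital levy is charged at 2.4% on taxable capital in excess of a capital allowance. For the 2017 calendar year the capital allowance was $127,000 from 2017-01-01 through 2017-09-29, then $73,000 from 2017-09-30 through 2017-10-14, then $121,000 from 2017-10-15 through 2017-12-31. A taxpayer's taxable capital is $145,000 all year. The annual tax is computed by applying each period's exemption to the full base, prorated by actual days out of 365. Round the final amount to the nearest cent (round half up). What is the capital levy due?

$516.03

2017-01-01 to 2017-09-29: 272 days, exemption $127,000 → ($145,000 − $127,000) × 2.4% × 272/365 = $321.9288
2017-09-30 to 2017-10-14: 15 days, exemption $73,000 → ($145,000 − $73,000) × 2.4% × 15/365 = $71.0137
2017-10-15 to 2017-12-31: 78 days, exemption $121,000 → ($145,000 − $121,000) × 2.4% × 78/365 = $123.0904
Total = $516.0329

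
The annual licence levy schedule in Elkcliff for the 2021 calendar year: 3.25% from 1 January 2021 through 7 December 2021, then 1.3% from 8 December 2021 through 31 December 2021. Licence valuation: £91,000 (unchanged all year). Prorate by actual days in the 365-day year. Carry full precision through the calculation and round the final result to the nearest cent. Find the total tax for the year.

£2,840.82

1 January – 7 December 2021: 341 days at 3.25% → £91,000 × 3.25% × 341/365 = £2,763.0342
8 December – 31 December 2021: 24 days at 1.3% → £91,000 × 1.3% × 24/365 = £77.7863
Total = £2,840.8205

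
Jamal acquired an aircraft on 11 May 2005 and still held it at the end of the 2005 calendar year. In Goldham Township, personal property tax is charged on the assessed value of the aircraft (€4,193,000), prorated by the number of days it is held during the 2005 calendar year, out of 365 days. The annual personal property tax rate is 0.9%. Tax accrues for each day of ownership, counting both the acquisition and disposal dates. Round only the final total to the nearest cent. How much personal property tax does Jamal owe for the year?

€24,296.42

Days held (11 May – 31 December 2005): 235 out of 365
Tax = €4,193,000 × 0.9% × 235/365 = €24,296.4247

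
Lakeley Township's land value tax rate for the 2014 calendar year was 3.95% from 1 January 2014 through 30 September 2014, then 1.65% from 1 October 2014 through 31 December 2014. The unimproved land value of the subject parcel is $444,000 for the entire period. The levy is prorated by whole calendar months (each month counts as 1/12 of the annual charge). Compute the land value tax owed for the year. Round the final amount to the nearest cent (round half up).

1 January – 30 September 2014: 9 months at 3.95% → $444,000 × 3.95% × 9/12 = $13,153.5000
1 October – 31 December 2014: 3 months at 1.65% → $444,000 × 1.65% × 3/12 = $1,831.5000
Total = $14,985.0000

$14,985.00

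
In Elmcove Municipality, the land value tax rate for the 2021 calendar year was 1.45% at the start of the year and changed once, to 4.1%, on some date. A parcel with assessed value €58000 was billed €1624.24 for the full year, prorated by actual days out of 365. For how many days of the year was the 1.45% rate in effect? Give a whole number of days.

179 days

Let d = days at the first rate; then 365 − d days at the second rate.
€58000 × [1.45%·d + 4.1%·(365−d)] / 365 = €1624.24
Solving gives d = 179, so the new rate took effect on 29 Jun 2021.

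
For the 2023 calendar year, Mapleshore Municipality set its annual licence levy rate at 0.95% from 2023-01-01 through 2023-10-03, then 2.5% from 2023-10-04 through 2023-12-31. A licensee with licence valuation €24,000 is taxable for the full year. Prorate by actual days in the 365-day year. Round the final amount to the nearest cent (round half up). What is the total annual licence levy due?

€318.71

2023-01-01 to 2023-10-03: 276 days at 0.95% → €24,000 × 0.95% × 276/365 = €172.4055
2023-10-04 to 2023-12-31: 89 days at 2.5% → €24,000 × 2.5% × 89/365 = €146.3014
Total = €318.7068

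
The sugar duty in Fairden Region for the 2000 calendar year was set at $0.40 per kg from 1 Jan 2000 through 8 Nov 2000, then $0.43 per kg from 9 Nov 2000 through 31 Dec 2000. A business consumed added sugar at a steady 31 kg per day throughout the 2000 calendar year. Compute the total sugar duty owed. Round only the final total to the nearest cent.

$4,587.69

1 Jan – 8 Nov 2000: 313 days × 31 kg/day = 9,703 kg at $0.40/kg → $3,881.20
9 Nov – 31 Dec 2000: 53 days × 31 kg/day = 1,643 kg at $0.43/kg → $706.49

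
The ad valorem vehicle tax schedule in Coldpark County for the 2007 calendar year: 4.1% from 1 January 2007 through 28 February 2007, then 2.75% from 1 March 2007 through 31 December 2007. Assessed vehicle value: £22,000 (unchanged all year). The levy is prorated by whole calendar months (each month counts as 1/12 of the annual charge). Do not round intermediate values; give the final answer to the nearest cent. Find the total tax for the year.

£654.50

1 January – 28 February 2007: 2 months at 4.1% → £22,000 × 4.1% × 2/12 = £150.3333
1 March – 31 December 2007: 10 months at 2.75% → £22,000 × 2.75% × 10/12 = £504.1667
Total = £654.5000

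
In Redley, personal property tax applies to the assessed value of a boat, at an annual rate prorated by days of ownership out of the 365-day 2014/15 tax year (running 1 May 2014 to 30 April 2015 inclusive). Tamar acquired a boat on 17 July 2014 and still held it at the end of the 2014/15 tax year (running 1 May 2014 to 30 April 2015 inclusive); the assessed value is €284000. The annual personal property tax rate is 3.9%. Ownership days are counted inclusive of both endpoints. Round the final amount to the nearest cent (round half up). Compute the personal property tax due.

Days held (17 July 2014 – 30 April 2015): 288 out of 365
Tax = €284000 × 3.9% × 288/365 = €8739.4192

€8739.42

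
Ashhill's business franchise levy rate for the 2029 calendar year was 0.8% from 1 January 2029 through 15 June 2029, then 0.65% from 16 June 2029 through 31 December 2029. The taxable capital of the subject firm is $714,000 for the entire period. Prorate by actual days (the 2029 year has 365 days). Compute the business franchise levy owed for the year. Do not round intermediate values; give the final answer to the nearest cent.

$5,128.08

1 January – 15 June 2029: 166 days at 0.8% → $714,000 × 0.8% × 166/365 = $2,597.7863
16 June – 31 December 2029: 199 days at 0.65% → $714,000 × 0.65% × 199/365 = $2,530.2986
Total = $5,128.0849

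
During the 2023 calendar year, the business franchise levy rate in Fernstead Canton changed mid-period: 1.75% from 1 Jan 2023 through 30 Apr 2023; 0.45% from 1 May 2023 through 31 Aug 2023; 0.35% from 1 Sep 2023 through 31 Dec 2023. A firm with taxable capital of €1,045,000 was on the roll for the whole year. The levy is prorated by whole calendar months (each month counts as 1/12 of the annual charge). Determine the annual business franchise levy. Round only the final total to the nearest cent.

€8,882.50

1 Jan – 30 Apr 2023: 4 months at 1.75% → €1,045,000 × 1.75% × 4/12 = €6,095.8333
1 May – 31 Aug 2023: 4 months at 0.45% → €1,045,000 × 0.45% × 4/12 = €1,567.5000
1 Sep – 31 Dec 2023: 4 months at 0.35% → €1,045,000 × 0.35% × 4/12 = €1,219.1667
Total = €8,882.5000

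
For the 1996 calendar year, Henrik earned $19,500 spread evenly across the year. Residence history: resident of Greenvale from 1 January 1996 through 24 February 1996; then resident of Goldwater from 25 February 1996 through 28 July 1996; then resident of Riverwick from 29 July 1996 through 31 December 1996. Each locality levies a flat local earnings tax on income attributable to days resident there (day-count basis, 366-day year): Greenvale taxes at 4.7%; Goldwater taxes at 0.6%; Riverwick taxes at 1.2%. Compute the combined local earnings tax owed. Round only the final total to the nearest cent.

$287.01

Greenvale, 1 January – 24 February 1996: 55 days → $19,500 × 4.7% × 55/366 = $137.7254
Goldwater, 25 February – 28 July 1996: 155 days → $19,500 × 0.6% × 155/366 = $49.5492
Riverwick, 29 July – 31 December 1996: 156 days → $19,500 × 1.2% × 156/366 = $99.7377
Total = $287.0123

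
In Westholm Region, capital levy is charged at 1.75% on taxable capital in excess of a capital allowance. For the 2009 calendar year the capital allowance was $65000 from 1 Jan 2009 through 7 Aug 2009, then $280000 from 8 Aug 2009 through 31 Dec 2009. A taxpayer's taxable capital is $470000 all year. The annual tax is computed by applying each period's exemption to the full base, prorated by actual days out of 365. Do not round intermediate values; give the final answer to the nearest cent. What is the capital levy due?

1 Jan – 7 Aug 2009: 219 days, exemption $65000 → ($470000 − $65000) × 1.75% × 219/365 = $4252.5000
8 Aug – 31 Dec 2009: 146 days, exemption $280000 → ($470000 − $280000) × 1.75% × 146/365 = $1330.0000
Total = $5582.5000

$5582.50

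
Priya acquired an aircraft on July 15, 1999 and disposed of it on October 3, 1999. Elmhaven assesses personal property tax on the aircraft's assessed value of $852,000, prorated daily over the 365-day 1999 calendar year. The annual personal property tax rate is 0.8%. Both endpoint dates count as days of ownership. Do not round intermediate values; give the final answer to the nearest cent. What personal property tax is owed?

Days held (July 15 – October 3, 1999): 81 out of 365
Tax = $852,000 × 0.8% × 81/365 = $1,512.5918

$1,512.59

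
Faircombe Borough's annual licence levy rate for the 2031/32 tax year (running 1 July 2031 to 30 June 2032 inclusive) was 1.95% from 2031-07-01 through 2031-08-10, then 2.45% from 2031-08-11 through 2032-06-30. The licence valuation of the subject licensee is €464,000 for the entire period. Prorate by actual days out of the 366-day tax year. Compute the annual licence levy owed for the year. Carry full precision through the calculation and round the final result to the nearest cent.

2031-07-01 to 2031-08-10: 41 days at 1.95% → €464,000 × 1.95% × 41/366 = €1,013.5738
2031-08-11 to 2032-06-30: 325 days at 2.45% → €464,000 × 2.45% × 325/366 = €10,094.5355
Total = €11,108.1093

€11,108.11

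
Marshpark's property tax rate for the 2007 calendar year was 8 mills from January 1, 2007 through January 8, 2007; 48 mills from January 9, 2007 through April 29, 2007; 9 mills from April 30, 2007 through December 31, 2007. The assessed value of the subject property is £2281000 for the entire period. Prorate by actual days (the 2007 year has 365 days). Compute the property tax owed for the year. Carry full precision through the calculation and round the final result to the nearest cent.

£47532.29

January 1 – January 8, 2007: 8 days at 8 mills → £2281000 × 0.8% × 8/365 = £399.9562
January 9 – April 29, 2007: 111 days at 48 mills → £2281000 × 4.8% × 111/365 = £33296.3507
April 30 – December 31, 2007: 246 days at 9 mills → £2281000 × 0.9% × 246/365 = £13835.9836
Total = £47532.2904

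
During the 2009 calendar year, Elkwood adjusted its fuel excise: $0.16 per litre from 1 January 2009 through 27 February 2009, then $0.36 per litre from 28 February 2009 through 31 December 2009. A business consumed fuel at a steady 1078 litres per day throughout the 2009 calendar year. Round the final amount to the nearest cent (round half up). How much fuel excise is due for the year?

$129,144.40

1 January – 27 February 2009: 58 days × 1078 litres/day = 62,524 litres at $0.16/litre → $10,003.84
28 February – 31 December 2009: 307 days × 1078 litres/day = 330,946 litres at $0.36/litre → $119,140.56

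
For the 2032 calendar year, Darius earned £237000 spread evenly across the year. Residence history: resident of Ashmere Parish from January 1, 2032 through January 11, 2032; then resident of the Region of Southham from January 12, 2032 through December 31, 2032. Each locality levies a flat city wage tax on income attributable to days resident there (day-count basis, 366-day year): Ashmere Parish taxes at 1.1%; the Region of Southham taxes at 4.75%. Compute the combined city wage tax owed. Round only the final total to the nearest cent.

£10997.51

Ashmere Parish, January 1 – January 11, 2032: 11 days → £237000 × 1.1% × 11/366 = £78.3525
The Region of Southham, January 12 – December 31, 2032: 355 days → £237000 × 4.75% × 355/366 = £10919.1598
Total = £10997.5123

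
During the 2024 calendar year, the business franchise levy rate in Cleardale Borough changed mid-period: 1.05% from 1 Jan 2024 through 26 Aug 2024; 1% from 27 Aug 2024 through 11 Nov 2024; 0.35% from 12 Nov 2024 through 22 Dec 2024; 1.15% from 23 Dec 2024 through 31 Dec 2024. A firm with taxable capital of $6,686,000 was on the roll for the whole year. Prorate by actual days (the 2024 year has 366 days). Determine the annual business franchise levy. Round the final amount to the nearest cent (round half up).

1 Jan – 26 Aug 2024: 239 days at 1.05% → $6,686,000 × 1.05% × 239/366 = $45,842.9426
27 Aug – 11 Nov 2024: 77 days at 1% → $6,686,000 × 1% × 77/366 = $14,066.1749
12 Nov – 22 Dec 2024: 41 days at 0.35% → $6,686,000 × 0.35% × 41/366 = $2,621.4235
23 Dec – 31 Dec 2024: 9 days at 1.15% → $6,686,000 × 1.15% × 9/366 = $1,890.7131
Total = $64,421.2541

$64,421.25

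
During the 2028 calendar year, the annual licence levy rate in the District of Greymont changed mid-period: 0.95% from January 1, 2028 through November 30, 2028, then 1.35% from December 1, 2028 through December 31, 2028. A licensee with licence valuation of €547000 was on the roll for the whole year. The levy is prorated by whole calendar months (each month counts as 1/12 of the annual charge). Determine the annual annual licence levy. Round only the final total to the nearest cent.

January 1 – November 30, 2028: 11 months at 0.95% → €547000 × 0.95% × 11/12 = €4763.4583
December 1 – December 31, 2028: 1 month at 1.35% → €547000 × 1.35% × 1/12 = €615.3750
Total = €5378.8333

€5378.83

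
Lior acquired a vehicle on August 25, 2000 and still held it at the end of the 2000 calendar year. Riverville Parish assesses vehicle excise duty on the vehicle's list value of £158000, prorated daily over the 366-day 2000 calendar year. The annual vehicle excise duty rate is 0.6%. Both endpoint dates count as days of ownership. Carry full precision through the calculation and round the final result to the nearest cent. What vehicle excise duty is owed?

£334.13

Days held (August 25 – December 31, 2000): 129 out of 366
Tax = £158000 × 0.6% × 129/366 = £334.1311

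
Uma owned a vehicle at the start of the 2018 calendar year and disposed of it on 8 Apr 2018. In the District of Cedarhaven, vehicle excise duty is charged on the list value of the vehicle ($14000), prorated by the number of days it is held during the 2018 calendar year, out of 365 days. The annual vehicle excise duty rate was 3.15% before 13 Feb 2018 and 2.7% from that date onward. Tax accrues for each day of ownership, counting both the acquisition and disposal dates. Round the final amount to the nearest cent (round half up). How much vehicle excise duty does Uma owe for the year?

$108.91

1 Jan – 12 Feb 2018: 43 days at 3.15% → $14000 × 3.15% × 43/365 = $51.9534
13 Feb – 8 Apr 2018: 55 days at 2.7% → $14000 × 2.7% × 55/365 = $56.9589
Total = $108.9123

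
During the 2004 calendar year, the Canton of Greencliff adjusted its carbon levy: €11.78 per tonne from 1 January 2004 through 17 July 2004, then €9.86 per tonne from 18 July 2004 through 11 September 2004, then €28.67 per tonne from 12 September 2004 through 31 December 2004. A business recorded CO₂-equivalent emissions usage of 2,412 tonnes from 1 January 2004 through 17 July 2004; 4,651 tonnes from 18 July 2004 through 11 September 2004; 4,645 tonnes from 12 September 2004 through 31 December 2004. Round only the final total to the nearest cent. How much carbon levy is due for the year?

1 January – 17 July 2004: 2,412 tonnes at €11.78/tonne → €28,413.36
18 July – 11 September 2004: 4,651 tonnes at €9.86/tonne → €45,858.86
12 September – 31 December 2004: 4,645 tonnes at €28.67/tonne → €133,172.15

€207,444.37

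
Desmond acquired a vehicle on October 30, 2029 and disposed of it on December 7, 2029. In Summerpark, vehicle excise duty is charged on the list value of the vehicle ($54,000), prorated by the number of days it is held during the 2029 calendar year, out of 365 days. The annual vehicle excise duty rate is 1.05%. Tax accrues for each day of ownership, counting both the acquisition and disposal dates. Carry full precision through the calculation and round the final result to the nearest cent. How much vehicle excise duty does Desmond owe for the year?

$60.58

Days held (October 30 – December 7, 2029): 39 out of 365
Tax = $54,000 × 1.05% × 39/365 = $60.5836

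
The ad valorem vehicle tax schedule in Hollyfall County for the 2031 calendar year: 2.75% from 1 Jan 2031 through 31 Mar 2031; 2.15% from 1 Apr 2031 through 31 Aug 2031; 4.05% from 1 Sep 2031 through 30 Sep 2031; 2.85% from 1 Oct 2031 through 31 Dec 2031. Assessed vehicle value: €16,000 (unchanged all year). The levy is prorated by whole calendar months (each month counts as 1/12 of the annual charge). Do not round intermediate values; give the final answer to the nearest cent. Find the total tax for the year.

1 Jan – 31 Mar 2031: 3 months at 2.75% → €16,000 × 2.75% × 3/12 = €110.0000
1 Apr – 31 Aug 2031: 5 months at 2.15% → €16,000 × 2.15% × 5/12 = €143.3333
1 Sep – 30 Sep 2031: 1 month at 4.05% → €16,000 × 4.05% × 1/12 = €54.0000
1 Oct – 31 Dec 2031: 3 months at 2.85% → €16,000 × 2.85% × 3/12 = €114.0000
Total = €421.3333

€421.33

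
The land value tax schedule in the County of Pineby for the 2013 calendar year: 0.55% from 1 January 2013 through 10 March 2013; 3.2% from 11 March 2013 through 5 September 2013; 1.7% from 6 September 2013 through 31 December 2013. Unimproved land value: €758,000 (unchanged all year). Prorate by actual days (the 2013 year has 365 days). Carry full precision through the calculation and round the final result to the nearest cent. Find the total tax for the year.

1 January – 10 March 2013: 69 days at 0.55% → €758,000 × 0.55% × 69/365 = €788.1123
11 March – 5 September 2013: 179 days at 3.2% → €758,000 × 3.2% × 179/365 = €11,895.4082
6 September – 31 December 2013: 117 days at 1.7% → €758,000 × 1.7% × 117/365 = €4,130.5808
Total = €16,814.1014

€16,814.10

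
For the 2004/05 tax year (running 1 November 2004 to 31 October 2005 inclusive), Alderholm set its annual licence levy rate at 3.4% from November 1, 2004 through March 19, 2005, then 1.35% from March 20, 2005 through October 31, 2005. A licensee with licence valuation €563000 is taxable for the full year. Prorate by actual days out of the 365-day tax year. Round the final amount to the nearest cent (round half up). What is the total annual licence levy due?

€11995.76

November 1, 2004 – March 19, 2005: 139 days at 3.4% → €563000 × 3.4% × 139/365 = €7289.6932
March 20 – October 31, 2005: 226 days at 1.35% → €563000 × 1.35% × 226/365 = €4706.0630
Total = €11995.7562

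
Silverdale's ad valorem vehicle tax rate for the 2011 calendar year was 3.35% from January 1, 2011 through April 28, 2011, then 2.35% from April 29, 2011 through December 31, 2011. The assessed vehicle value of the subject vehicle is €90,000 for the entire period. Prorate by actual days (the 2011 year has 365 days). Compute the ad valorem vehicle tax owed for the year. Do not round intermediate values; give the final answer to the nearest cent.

January 1 – April 28, 2011: 118 days at 3.35% → €90,000 × 3.35% × 118/365 = €974.7123
April 29 – December 31, 2011: 247 days at 2.35% → €90,000 × 2.35% × 247/365 = €1,431.2466
Total = €2,405.9589

€2,405.96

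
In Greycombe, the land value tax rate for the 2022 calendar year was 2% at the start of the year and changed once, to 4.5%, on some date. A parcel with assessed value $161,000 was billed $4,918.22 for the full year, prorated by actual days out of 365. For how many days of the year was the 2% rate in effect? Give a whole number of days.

Let d = days at the first rate; then 365 − d days at the second rate.
$161,000 × [2%·d + 4.5%·(365−d)] / 365 = $4,918.22
Solving gives d = 211, so the new rate took effect on 31 July 2022.

211 days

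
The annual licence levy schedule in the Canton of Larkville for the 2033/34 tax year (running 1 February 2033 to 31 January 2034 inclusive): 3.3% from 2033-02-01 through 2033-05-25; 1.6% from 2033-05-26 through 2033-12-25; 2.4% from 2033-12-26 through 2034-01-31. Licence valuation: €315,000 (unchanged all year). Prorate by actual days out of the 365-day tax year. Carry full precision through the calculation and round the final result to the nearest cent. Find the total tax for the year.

€6,967.97

2033-02-01 to 2033-05-25: 114 days at 3.3% → €315,000 × 3.3% × 114/365 = €3,246.6575
2033-05-26 to 2033-12-25: 214 days at 1.6% → €315,000 × 1.6% × 214/365 = €2,954.9589
2033-12-26 to 2034-01-31: 37 days at 2.4% → €315,000 × 2.4% × 37/365 = €766.3562
Total = €6,967.9726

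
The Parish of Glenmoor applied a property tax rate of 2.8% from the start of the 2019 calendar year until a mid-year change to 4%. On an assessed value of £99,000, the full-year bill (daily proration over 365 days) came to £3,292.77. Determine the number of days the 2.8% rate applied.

Let d = days at the first rate; then 365 − d days at the second rate.
£99,000 × [2.8%·d + 4%·(365−d)] / 365 = £3,292.77
Solving gives d = 205, so the new rate took effect on 25 Jul 2019.

205 days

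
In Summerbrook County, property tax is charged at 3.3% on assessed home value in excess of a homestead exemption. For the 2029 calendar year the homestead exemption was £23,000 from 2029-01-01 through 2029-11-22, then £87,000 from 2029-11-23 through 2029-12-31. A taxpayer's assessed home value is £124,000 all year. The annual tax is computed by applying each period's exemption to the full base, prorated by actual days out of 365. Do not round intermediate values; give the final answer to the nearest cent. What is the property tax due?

2029-01-01 to 2029-11-22: 326 days, exemption £23,000 → (£124,000 − £23,000) × 3.3% × 326/365 = £2,976.8712
2029-11-23 to 2029-12-31: 39 days, exemption £87,000 → (£124,000 − £87,000) × 3.3% × 39/365 = £130.4630
Total = £3,107.3342

£3,107.33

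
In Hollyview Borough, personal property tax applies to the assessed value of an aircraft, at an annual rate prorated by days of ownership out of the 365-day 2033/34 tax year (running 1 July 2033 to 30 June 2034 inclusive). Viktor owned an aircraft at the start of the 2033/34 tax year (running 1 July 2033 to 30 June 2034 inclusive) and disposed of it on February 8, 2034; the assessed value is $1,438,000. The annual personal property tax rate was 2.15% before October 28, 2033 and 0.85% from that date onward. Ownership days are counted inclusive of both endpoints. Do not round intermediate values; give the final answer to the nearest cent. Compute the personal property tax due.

July 1 – October 27, 2033: 119 days at 2.15% → $1,438,000 × 2.15% × 119/365 = $10,079.7890
October 28, 2033 – February 8, 2034: 104 days at 0.85% → $1,438,000 × 0.85% × 104/365 = $3,482.7178
Total = $13,562.5068

$13,562.51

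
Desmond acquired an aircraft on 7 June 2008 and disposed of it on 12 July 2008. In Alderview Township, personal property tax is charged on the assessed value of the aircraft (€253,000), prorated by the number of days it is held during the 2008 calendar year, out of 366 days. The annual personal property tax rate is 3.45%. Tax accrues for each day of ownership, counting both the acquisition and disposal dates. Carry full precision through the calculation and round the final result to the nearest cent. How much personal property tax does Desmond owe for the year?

€858.54

Days held (7 June – 12 July 2008): 36 out of 366
Tax = €253,000 × 3.45% × 36/366 = €858.5410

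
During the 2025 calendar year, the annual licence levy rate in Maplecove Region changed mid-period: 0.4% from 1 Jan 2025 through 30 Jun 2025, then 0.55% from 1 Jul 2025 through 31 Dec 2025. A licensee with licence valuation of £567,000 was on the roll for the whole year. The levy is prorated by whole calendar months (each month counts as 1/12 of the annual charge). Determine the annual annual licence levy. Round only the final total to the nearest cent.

£2,693.25

1 Jan – 30 Jun 2025: 6 months at 0.4% → £567,000 × 0.4% × 6/12 = £1,134.0000
1 Jul – 31 Dec 2025: 6 months at 0.55% → £567,000 × 0.55% × 6/12 = £1,559.2500
Total = £2,693.2500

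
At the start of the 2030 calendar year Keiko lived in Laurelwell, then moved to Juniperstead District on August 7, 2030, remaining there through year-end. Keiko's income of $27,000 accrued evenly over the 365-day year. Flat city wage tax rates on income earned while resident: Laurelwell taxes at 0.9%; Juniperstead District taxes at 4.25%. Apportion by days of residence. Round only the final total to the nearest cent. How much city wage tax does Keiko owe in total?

Laurelwell, January 1 – August 6, 2030: 218 days → $27,000 × 0.9% × 218/365 = $145.1342
Juniperstead District, August 7 – December 31, 2030: 147 days → $27,000 × 4.25% × 147/365 = $462.1438
Total = $607.2781

$607.28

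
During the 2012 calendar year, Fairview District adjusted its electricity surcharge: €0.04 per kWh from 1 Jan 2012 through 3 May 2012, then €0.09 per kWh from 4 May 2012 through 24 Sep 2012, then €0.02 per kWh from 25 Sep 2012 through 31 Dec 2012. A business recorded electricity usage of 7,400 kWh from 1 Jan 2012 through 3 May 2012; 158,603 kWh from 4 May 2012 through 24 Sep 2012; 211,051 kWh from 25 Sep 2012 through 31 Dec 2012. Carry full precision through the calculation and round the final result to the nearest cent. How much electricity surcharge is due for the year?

1 Jan – 3 May 2012: 7,400 kWh at €0.04/kWh → €296.00
4 May – 24 Sep 2012: 158,603 kWh at €0.09/kWh → €14,274.27
25 Sep – 31 Dec 2012: 211,051 kWh at €0.02/kWh → €4,221.02

€18,791.29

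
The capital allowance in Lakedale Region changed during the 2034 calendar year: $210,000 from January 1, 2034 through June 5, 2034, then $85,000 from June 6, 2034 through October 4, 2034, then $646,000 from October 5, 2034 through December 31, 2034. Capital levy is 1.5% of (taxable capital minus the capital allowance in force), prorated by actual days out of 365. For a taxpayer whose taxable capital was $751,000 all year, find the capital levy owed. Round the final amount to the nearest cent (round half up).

$7,159.81

January 1 – June 5, 2034: 156 days, exemption $210,000 → ($751,000 − $210,000) × 1.5% × 156/365 = $3,468.3288
June 6 – October 4, 2034: 121 days, exemption $85,000 → ($751,000 − $85,000) × 1.5% × 121/365 = $3,311.7534
October 5 – December 31, 2034: 88 days, exemption $646,000 → ($751,000 − $646,000) × 1.5% × 88/365 = $379.7260
Total = $7,159.8082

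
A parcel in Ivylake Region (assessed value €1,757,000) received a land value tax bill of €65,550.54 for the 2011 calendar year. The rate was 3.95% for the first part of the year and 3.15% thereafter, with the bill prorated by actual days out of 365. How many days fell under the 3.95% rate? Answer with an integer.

Let d = days at the first rate; then 365 − d days at the second rate.
€1,757,000 × [3.95%·d + 3.15%·(365−d)] / 365 = €65,550.54
Solving gives d = 265, so the new rate took effect on September 23, 2011.

265 days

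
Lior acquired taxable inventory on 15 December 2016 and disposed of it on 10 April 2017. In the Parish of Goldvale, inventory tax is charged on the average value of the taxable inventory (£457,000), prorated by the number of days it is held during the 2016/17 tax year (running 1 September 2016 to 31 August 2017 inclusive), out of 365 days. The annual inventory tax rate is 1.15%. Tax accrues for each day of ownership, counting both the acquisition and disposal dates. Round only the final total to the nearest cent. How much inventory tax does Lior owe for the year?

£1,684.64

Days held (15 December 2016 – 10 April 2017): 117 out of 365
Tax = £457,000 × 1.15% × 117/365 = £1,684.6397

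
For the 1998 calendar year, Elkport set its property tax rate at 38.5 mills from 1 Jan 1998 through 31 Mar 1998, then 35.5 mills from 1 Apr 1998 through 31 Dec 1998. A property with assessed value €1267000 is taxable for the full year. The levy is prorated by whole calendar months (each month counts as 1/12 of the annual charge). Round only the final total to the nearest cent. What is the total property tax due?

€45928.75

1 Jan – 31 Mar 1998: 3 months at 38.5 mills → €1267000 × 3.85% × 3/12 = €12194.8750
1 Apr – 31 Dec 1998: 9 months at 35.5 mills → €1267000 × 3.55% × 9/12 = €33733.8750
Total = €45928.7500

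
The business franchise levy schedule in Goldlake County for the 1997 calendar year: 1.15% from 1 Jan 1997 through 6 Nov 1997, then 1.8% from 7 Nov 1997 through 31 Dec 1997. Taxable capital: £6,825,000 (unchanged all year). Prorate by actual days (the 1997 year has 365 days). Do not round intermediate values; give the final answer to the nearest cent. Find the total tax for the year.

1 Jan – 6 Nov 1997: 310 days at 1.15% → £6,825,000 × 1.15% × 310/365 = £66,660.6164
7 Nov – 31 Dec 1997: 55 days at 1.8% → £6,825,000 × 1.8% × 55/365 = £18,511.6438
Total = £85,172.2603

£85,172.26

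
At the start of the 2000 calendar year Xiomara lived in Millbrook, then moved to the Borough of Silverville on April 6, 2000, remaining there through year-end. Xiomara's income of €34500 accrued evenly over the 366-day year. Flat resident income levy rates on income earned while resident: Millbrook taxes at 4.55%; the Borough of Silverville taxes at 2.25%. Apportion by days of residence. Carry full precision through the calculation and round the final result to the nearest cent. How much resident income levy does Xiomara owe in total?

Millbrook, January 1 – April 5, 2000: 96 days → €34500 × 4.55% × 96/366 = €411.7377
The Borough of Silverville, April 6 – December 31, 2000: 270 days → €34500 × 2.25% × 270/366 = €572.6434
Total = €984.3811

€984.38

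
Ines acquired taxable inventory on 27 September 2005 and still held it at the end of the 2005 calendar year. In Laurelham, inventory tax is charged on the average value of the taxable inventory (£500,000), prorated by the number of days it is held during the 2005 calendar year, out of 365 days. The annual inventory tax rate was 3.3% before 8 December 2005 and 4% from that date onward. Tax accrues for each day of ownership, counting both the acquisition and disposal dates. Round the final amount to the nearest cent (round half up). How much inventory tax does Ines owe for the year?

£4,569.86

27 September – 7 December 2005: 72 days at 3.3% → £500,000 × 3.3% × 72/365 = £3,254.7945
8 December – 31 December 2005: 24 days at 4% → £500,000 × 4% × 24/365 = £1,315.0685
Total = £4,569.8630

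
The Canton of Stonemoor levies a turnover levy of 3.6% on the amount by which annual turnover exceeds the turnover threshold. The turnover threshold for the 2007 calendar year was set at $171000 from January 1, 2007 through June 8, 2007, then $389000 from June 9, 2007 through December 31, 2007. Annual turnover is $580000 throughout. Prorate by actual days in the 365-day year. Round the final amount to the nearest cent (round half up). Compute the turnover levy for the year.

$10294.72

January 1 – June 8, 2007: 159 days, exemption $171000 → ($580000 − $171000) × 3.6% × 159/365 = $6414.0164
June 9 – December 31, 2007: 206 days, exemption $389000 → ($580000 − $389000) × 3.6% × 206/365 = $3880.7014
Total = $10294.7178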